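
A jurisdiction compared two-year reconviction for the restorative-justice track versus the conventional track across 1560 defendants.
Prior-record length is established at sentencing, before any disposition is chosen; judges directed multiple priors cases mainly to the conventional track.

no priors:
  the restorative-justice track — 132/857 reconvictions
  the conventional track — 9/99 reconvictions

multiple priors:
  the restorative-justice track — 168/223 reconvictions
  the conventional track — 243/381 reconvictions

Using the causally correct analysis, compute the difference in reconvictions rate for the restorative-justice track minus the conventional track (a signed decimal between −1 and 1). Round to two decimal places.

Within every prior-record length level the conventional track has the lower rate, yet pooled the restorative-justice track does — Simpson's reversal.
Prior-record length satisfies the back-door criterion: it is not a descendant of the disposition, and it blocks the spurious path from disposition to outcome. Adjusting for it (i.e., using the within-prior-record length rates) gives the causal effect.
Adjusting over the population distribution of prior-record length: 0.613·(0.154−0.091) + 0.387·(0.753−0.638) = +0.083.

+0.08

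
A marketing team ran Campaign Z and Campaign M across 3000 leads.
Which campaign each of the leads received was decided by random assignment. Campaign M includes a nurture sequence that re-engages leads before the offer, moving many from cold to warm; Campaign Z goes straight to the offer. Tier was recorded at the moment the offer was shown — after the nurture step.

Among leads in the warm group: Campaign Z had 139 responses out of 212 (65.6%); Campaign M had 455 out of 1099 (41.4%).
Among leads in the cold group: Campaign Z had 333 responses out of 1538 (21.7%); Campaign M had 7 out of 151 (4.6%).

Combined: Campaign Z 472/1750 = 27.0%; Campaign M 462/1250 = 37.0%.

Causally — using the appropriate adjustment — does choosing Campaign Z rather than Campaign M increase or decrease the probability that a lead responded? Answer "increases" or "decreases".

decreases

Campaign Z is higher inside every engagement tier stratum but Campaign M is higher in aggregate. Whether to stratify depends on how engagement tier relates to the campaign.
Because the campaign influences engagement tier, engagement tier is a post-treatment mediator, not a confounder. Stratifying on it would bias the estimate; the causal effect is the crude pooled difference.
Pooled: Campaign Z 27.0% vs Campaign M 37.0%; Campaign M is higher overall.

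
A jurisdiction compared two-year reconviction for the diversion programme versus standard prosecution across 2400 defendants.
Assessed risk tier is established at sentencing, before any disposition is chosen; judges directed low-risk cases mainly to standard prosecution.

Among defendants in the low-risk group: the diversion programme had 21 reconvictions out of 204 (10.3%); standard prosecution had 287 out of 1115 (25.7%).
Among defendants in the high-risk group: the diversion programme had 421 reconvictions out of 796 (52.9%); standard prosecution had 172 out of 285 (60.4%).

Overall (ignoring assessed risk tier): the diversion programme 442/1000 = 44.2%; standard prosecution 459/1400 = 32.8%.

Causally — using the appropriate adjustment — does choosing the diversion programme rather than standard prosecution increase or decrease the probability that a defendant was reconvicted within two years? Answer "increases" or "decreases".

Assessed risk tier is set before the disposition has any effect — it is not caused by the disposition — and it independently drives the outcome. That makes it a confounder, so the causal comparison is within assessed risk tier levels.
Within each level — low-risk: 10.3% vs 25.7%; high-risk: 52.9% vs 60.4% — the diversion programme is lower every time.

decreases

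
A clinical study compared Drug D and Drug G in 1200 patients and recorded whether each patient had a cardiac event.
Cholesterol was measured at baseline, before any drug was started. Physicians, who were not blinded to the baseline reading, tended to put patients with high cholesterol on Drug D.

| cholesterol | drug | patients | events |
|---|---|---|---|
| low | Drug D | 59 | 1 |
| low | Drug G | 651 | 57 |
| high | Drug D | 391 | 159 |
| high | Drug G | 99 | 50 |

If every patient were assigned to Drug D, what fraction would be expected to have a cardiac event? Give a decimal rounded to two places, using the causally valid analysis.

0.18

Cholesterol is set before the drug has any effect — it is not caused by the drug — and it independently drives the outcome. That makes it a confounder, so the causal comparison is within cholesterol levels.
Standardising Drug D to the population cholesterol mix: 0.592·1/59 + 0.408·159/391 = 0.176.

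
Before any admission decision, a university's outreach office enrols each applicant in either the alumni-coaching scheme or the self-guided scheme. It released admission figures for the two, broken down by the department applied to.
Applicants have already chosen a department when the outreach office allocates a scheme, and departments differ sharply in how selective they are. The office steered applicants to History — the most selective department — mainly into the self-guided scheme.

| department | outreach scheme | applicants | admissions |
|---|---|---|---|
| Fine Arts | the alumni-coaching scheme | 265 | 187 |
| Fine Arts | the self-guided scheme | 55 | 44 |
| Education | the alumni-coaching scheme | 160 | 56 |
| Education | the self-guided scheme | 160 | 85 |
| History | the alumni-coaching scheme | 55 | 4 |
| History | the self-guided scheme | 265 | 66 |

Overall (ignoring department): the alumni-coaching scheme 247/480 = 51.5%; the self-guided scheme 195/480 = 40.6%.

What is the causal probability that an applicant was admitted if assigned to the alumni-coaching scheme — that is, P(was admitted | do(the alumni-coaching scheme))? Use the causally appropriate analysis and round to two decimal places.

0.38

Within every department level the self-guided scheme has the higher rate, yet pooled the alumni-coaching scheme does — Simpson's reversal.
Since department is a pre-existing factor (not a product of the outreach scheme) and it affects the outcome on its own, it is a confounder. The stratified rates, not the pooled rate, identify the causal effect.
Standardising the alumni-coaching scheme to the population department mix: 0.333·187/265 + 0.333·56/160 + 0.333·4/55 = 0.376.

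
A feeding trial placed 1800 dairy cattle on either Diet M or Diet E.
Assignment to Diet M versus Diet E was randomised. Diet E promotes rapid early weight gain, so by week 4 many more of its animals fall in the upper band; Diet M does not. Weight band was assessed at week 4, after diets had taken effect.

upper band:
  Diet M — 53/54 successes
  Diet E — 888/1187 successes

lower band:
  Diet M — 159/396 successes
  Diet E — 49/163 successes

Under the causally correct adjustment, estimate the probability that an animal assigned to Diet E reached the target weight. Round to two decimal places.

0.69

Week-4 weight band is downstream of the diet. One should not condition on a consequence of treatment, so the overall rates are the right comparison.
So P(outcome | do(Diet E)) is just the pooled rate for Diet E: 937/1350 = 0.694.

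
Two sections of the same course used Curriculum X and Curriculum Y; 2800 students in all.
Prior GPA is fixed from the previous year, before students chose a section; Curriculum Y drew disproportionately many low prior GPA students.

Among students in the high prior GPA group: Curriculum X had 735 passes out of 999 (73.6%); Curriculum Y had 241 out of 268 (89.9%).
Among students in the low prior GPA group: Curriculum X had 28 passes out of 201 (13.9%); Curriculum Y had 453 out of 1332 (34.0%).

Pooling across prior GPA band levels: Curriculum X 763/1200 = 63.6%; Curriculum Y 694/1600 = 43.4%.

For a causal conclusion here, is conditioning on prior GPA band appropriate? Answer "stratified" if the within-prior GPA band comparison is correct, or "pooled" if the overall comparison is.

stratified

The stratified and pooled comparisons disagree (Curriculum Y wins within each prior GPA band; Curriculum X wins overall), so the answer turns on the causal role of prior GPA band.
Prior GPA band satisfies the back-door criterion: it is not a descendant of the teaching method, and it blocks the spurious path from teaching method to outcome. Adjusting for it (i.e., using the within-prior GPA band rates) gives the causal effect.
Within each level — high prior GPA: 73.6% vs 89.9%; low prior GPA: 13.9% vs 34.0% — Curriculum Y is higher every time.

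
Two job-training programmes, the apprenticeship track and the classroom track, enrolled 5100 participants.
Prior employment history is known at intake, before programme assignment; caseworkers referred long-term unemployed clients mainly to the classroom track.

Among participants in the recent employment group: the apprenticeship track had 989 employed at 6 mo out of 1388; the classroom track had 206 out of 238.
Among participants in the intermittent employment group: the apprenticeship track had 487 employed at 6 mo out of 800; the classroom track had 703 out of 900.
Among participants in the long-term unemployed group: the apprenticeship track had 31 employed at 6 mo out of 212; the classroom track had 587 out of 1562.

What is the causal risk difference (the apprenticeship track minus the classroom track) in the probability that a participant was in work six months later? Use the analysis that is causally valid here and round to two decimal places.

Nothing the programme does changes prior employment history; the imbalance is an allocation artefact. With prior employment history also predicting the outcome, the pooled figure is confounded, and the within-stratum comparison is the causal one.
Adjusting over the population distribution of prior employment history: 0.319·(0.713−0.866) + 0.333·(0.609−0.781) + 0.348·(0.146−0.376) = -0.186.

-0.19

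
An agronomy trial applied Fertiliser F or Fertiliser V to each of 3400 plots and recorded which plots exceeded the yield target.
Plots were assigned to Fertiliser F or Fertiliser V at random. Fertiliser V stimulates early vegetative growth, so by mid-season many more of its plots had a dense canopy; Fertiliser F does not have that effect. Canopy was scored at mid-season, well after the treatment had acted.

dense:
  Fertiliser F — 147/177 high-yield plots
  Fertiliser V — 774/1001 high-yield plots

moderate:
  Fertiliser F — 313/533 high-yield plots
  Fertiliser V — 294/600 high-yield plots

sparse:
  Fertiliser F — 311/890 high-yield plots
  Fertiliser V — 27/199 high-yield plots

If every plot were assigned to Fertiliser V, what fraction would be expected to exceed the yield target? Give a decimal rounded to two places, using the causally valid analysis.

0.61

The distribution of mid-season canopy is itself part of what the fertiliser does — it is an intermediate outcome. Holding it fixed would remove that part of the effect; the total effect is the pooled difference.
So P(outcome | do(Fertiliser V)) is just the pooled rate for Fertiliser V: 1095/1800 = 0.608.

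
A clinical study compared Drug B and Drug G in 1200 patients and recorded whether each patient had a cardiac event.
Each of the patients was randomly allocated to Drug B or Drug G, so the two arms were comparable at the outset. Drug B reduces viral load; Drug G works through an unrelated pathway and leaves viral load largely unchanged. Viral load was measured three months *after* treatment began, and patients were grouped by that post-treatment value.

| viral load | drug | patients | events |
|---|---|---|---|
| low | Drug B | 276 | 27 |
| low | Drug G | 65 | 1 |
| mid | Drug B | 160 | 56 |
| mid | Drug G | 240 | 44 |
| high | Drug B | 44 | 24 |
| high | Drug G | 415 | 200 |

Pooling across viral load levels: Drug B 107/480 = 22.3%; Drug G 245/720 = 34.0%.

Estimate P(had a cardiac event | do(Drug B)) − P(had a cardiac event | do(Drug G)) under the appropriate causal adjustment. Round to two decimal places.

The stratified and pooled comparisons disagree (Drug G wins within each viral load; Drug B wins overall), so the answer turns on the causal role of viral load.
Viral load is recorded after the drug and is itself shifted by it — it sits on the causal path from drug to outcome. Conditioning on a mediator would strip out part of the effect we want; the pooled comparison gives the total causal effect.
The causal difference is the pooled difference: 0.223 − 0.340 = -0.117.

-0.12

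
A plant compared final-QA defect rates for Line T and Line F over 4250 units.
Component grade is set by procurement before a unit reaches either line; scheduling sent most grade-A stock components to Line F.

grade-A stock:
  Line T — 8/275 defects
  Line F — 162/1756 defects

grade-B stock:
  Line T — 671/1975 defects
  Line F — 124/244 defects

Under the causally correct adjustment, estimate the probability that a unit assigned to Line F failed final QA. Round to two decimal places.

Component grade is set before the line has any effect — it is not caused by the line — and it independently drives the outcome. That makes it a confounder, so the causal comparison is within component grade levels.
Standardising Line F to the population component grade mix: 0.478·162/1756 + 0.522·124/244 = 0.309.

0.31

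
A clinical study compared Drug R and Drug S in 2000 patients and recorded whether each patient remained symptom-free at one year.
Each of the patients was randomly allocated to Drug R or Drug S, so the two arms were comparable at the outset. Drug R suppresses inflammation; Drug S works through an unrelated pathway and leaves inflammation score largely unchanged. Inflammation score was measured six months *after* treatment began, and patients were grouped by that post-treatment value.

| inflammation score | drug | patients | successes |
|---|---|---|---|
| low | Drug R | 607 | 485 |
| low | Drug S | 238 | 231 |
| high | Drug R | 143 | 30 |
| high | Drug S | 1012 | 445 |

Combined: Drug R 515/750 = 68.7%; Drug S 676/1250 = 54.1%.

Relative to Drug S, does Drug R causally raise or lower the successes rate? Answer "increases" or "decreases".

Within every inflammation score level Drug S has the higher rate, yet pooled Drug R does — Simpson's reversal.
Inflammation score lies on the pathway drug → inflammation score → outcome, so adjusting for it blocks the indirect effect. For the total causal effect of drug, use the unadjusted pooled rates.
Pooled: Drug R 68.7% vs Drug S 54.1%; Drug R is higher overall.

increases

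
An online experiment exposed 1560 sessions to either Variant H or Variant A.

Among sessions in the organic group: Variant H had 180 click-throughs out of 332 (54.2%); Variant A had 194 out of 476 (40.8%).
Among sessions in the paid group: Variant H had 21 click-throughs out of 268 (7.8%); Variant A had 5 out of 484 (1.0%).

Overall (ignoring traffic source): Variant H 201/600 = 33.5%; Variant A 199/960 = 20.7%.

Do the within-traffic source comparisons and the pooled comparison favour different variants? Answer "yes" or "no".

Within each traffic source level (organic 54.2% vs 40.8%; paid 7.8% vs 1.0%), Variant H has the higher rate every time. Pooled: 33.5% vs 20.7% — Variant H has the higher rate overall. They agree.

no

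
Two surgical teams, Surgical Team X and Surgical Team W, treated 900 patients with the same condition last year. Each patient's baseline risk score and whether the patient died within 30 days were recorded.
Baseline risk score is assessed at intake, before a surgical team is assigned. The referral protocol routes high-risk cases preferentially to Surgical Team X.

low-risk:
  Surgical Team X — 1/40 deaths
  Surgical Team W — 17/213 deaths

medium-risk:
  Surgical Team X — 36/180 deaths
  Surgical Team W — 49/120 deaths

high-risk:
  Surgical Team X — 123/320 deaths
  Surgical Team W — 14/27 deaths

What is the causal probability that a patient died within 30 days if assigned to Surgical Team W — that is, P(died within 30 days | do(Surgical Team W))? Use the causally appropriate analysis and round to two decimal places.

0.36

Surgical Team X is lower inside every baseline risk score stratum but Surgical Team W is lower in aggregate. Whether to stratify depends on how baseline risk score relates to the surgical team.
The imbalance in baseline risk score arose from how patients were allocated, not from anything the surgical team did; and baseline risk score independently affects the outcome. The pooled gap is confounded — condition on baseline risk score.
Standardising Surgical Team W to the population baseline risk score mix: 0.281·17/213 + 0.333·49/120 + 0.386·14/27 = 0.358.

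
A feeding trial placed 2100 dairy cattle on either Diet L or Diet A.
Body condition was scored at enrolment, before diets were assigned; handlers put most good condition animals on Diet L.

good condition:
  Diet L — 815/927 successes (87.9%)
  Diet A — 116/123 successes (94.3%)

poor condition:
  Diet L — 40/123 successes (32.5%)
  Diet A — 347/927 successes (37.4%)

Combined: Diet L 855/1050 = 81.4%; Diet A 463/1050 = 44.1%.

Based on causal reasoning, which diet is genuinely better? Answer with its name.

Diet A

Starting body condition is set before the diet has any effect — it is not caused by the diet — and it independently drives the outcome. That makes it a confounder, so the causal comparison is within starting body condition levels.
Within each level — good condition: 87.9% vs 94.3%; poor condition: 32.5% vs 37.4% — Diet A is higher every time.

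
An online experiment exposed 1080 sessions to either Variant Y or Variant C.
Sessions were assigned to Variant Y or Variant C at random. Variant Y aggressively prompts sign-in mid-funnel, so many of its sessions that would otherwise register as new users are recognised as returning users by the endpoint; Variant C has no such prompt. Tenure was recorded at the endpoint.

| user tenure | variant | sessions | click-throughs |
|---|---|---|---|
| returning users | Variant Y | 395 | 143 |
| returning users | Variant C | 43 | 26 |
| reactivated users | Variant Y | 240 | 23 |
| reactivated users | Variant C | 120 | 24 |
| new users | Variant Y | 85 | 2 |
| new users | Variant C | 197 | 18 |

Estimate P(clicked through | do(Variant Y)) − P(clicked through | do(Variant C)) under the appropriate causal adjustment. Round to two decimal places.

+0.04

Variant C is higher inside every user tenure stratum but Variant Y is higher in aggregate. Whether to stratify depends on how user tenure relates to the variant.
User tenure lies on the pathway variant → user tenure → outcome, so adjusting for it blocks the indirect effect. For the total causal effect of variant, use the unadjusted pooled rates.
The causal difference is the pooled difference: 0.233 − 0.189 = +0.044.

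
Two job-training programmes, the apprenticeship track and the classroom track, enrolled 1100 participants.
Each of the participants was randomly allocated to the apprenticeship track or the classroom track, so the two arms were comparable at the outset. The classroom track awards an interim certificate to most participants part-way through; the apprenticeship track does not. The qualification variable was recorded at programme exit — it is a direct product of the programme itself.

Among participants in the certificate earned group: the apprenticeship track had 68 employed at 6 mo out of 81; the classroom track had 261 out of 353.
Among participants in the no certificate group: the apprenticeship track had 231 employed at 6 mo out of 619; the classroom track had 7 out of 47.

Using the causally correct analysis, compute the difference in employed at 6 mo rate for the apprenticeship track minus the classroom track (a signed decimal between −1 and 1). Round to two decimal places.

-0.24

The distribution of qualification attained during the programme is itself part of what the programme does — it is an intermediate outcome. Holding it fixed would remove that part of the effect; the total effect is the pooled difference.
The causal difference is the pooled difference: 0.427 − 0.670 = -0.243.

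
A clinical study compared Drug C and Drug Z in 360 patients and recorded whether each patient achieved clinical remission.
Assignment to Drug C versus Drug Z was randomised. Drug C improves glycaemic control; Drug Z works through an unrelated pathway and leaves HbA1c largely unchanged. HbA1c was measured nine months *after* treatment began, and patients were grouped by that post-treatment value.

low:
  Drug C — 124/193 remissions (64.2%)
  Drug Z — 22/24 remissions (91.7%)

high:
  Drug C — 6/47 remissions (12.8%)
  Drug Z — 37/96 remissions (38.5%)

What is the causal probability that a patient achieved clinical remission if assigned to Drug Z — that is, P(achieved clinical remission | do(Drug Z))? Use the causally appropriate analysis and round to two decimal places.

0.49

Stratifying would compare drugs among patients the drugs themselves sorted into HbA1c groups — a form of selection on an intermediate. The unconditioned pooled rates give the total causal effect.
So P(outcome | do(Drug Z)) is just the pooled rate for Drug Z: 59/120 = 0.492.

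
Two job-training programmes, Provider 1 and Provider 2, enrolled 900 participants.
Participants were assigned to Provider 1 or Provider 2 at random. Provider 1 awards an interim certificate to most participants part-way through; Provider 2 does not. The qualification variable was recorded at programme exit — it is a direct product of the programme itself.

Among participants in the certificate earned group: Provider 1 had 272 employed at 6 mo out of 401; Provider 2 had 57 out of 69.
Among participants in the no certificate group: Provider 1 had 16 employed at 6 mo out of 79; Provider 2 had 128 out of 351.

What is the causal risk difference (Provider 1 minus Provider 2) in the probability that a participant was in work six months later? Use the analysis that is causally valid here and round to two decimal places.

Qualification attained during the programme is downstream of the programme. One should not condition on a consequence of treatment, so the overall rates are the right comparison.
The causal difference is the pooled difference: 0.600 − 0.440 = +0.160.

+0.16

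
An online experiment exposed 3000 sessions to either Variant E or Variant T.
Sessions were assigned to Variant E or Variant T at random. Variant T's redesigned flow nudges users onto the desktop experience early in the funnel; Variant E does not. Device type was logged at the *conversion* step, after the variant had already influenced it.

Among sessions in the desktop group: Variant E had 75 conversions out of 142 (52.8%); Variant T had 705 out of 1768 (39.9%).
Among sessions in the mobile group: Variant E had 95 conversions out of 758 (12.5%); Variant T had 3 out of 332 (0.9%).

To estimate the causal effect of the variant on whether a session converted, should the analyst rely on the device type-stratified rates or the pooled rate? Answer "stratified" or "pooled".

Stratifying would compare variants among sessions the variants themselves sorted into device type groups — a form of selection on an intermediate. The unconditioned pooled rates give the total causal effect.
Pooled: Variant E 18.9% vs Variant T 33.7%; Variant T is higher overall.

pooled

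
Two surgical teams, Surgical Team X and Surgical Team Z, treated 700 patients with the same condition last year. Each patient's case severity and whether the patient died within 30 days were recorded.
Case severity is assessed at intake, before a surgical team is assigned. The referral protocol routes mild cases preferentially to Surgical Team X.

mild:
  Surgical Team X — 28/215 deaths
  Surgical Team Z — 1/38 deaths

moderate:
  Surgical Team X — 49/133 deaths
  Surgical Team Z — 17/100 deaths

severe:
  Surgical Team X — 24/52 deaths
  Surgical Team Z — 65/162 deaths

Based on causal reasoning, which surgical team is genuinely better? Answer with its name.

The stratified and pooled comparisons disagree (Surgical Team Z wins within each case severity; Surgical Team X wins overall), so the answer turns on the causal role of case severity.
Case severity satisfies the back-door criterion: it is not a descendant of the surgical team, and it blocks the spurious path from surgical team to outcome. Adjusting for it (i.e., using the within-case severity rates) gives the causal effect.
Within each level — mild: 13.0% vs 2.6%; moderate: 36.8% vs 17.0%; severe: 46.2% vs 40.1% — Surgical Team Z is lower every time.

Surgical Team Z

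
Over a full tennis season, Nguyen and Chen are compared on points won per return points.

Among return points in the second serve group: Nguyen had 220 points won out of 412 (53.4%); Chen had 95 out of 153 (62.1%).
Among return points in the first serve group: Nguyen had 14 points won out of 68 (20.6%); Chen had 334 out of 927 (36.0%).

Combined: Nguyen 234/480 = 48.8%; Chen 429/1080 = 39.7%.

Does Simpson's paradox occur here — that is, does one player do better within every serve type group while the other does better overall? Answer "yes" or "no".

Within each serve type level (second serve 53.4% vs 62.1%; first serve 20.6% vs 36.0%), Chen has the higher rate every time. Pooled: 48.8% vs 39.7% — Nguyen has the higher rate overall. The two comparisons disagree.

yes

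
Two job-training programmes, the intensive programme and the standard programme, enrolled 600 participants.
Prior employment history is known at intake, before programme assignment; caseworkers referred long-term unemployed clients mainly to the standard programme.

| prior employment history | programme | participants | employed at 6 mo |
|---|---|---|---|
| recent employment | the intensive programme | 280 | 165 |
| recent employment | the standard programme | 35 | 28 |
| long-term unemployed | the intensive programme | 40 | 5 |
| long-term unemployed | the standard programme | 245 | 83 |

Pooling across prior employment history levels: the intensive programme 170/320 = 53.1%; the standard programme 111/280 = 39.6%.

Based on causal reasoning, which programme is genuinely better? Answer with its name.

the standard programme is higher inside every prior employment history stratum but the intensive programme is higher in aggregate. Whether to stratify depends on how prior employment history relates to the programme.
Prior employment history is set before the programme has any effect — it is not caused by the programme — and it independently drives the outcome. That makes it a confounder, so the causal comparison is within prior employment history levels.
Within each level — recent employment: 58.9% vs 80.0%; long-term unemployed: 12.5% vs 33.9% — the standard programme is higher every time.

the standard programme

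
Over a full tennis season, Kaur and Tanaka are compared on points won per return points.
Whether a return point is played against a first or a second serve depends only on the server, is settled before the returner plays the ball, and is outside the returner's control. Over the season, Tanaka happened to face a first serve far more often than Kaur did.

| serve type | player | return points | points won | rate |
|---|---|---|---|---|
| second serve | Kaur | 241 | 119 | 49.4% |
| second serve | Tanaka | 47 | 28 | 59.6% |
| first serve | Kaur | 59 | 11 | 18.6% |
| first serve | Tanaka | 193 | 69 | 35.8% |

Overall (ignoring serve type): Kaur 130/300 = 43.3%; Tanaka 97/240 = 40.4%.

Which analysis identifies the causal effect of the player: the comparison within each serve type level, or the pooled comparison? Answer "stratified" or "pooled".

Serve type is set before the player has any effect — it is not caused by the player — and it independently drives the outcome. That makes it a confounder, so the causal comparison is within serve type levels.
Within each level — second serve: 49.4% vs 59.6%; first serve: 18.6% vs 35.8% — Tanaka is higher every time.

stratified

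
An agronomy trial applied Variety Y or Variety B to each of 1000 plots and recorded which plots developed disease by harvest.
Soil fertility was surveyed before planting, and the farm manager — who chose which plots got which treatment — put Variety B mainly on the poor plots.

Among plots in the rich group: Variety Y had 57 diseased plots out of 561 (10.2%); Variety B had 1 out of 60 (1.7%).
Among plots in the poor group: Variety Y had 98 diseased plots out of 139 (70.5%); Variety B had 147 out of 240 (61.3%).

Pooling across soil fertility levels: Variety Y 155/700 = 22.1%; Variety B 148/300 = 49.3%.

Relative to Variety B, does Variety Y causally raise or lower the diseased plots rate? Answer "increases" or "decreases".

increases

Variety B is lower inside every soil fertility stratum but Variety Y is lower in aggregate. Whether to stratify depends on how soil fertility relates to the variety.
Soil fertility differs across varietys for reasons unrelated to any effect of the variety itself, and it separately predicts the outcome — a classic confounder. We must compare within soil fertility levels.
Within each level — rich: 10.2% vs 1.7%; poor: 70.5% vs 61.3% — Variety B is lower every time.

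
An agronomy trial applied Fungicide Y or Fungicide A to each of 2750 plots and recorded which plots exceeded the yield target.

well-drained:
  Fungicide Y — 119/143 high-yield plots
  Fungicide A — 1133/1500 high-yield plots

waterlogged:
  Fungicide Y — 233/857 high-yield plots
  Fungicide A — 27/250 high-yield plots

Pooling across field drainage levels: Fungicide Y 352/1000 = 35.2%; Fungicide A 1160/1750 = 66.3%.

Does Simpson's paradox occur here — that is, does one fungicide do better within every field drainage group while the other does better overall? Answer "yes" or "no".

yes

Within each field drainage level (well-drained 83.2% vs 75.5%; waterlogged 27.2% vs 10.8%), Fungicide Y has the higher rate every time. Pooled: 35.2% vs 66.3% — Fungicide A has the higher rate overall. The two comparisons disagree.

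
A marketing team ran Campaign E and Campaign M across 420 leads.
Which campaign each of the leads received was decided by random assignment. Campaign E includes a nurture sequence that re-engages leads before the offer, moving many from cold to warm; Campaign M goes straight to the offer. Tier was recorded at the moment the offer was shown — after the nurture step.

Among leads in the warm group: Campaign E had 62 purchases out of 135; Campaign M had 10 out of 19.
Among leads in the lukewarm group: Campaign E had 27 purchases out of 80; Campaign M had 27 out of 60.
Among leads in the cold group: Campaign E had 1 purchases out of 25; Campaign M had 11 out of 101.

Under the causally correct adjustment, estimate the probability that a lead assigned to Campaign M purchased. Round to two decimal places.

0.27

Within every engagement tier level Campaign M has the higher rate, yet pooled Campaign E does — Simpson's reversal.
Engagement tier is downstream of the campaign. One should not condition on a consequence of treatment, so the overall rates are the right comparison.
So P(outcome | do(Campaign M)) is just the pooled rate for Campaign M: 48/180 = 0.267.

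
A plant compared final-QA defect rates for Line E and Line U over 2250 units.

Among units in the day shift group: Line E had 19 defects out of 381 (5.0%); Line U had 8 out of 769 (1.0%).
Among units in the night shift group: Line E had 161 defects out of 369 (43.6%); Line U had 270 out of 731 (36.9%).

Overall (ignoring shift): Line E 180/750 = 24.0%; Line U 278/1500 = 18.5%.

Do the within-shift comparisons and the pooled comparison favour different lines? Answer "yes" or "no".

no

Within each shift level (day shift 5.0% vs 1.0%; night shift 43.6% vs 36.9%), Line U has the lower rate every time. Pooled: 24.0% vs 18.5% — Line U has the lower rate overall. They agree.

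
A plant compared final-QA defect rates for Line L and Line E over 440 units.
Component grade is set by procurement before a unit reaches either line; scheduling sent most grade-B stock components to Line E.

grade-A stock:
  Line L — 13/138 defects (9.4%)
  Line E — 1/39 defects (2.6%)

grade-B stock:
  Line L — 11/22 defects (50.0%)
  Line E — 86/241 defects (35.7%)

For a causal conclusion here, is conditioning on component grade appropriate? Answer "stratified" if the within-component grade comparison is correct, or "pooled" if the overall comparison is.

stratified

The component grade-specific comparison favours Line E throughout, but the pooled figures favour Line L. The question is whether to condition on component grade.
The imbalance in component grade arose from how units were allocated, not from anything the line did; and component grade independently affects the outcome. The pooled gap is confounded — condition on component grade.
Within each level — grade-A stock: 9.4% vs 2.6%; grade-B stock: 50.0% vs 35.7% — Line E is lower every time.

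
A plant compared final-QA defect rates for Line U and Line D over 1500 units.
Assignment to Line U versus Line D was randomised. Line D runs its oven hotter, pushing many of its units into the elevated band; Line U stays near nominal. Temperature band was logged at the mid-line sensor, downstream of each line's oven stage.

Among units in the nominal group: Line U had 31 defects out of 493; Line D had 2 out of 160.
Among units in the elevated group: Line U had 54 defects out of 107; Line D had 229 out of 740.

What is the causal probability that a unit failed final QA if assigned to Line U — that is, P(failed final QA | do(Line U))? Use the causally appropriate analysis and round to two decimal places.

Stratifying would compare lines among units the lines themselves sorted into in-process temperature band groups — a form of selection on an intermediate. The unconditioned pooled rates give the total causal effect.
So P(outcome | do(Line U)) is just the pooled rate for Line U: 85/600 = 0.142.

0.14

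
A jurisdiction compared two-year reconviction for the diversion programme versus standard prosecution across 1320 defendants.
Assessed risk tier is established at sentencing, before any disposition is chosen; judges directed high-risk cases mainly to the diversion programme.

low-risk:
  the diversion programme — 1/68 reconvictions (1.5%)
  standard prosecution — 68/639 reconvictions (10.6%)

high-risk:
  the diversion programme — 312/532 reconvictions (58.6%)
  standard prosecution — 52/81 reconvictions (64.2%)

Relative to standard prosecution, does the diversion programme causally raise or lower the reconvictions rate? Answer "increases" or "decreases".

the diversion programme is lower inside every assessed risk tier stratum but standard prosecution is lower in aggregate. Whether to stratify depends on how assessed risk tier relates to the disposition.
Nothing the disposition does changes assessed risk tier; the imbalance is an allocation artefact. With assessed risk tier also predicting the outcome, the pooled figure is confounded, and the within-stratum comparison is the causal one.
Within each level — low-risk: 1.5% vs 10.6%; high-risk: 58.6% vs 64.2% — the diversion programme is lower every time.

decreases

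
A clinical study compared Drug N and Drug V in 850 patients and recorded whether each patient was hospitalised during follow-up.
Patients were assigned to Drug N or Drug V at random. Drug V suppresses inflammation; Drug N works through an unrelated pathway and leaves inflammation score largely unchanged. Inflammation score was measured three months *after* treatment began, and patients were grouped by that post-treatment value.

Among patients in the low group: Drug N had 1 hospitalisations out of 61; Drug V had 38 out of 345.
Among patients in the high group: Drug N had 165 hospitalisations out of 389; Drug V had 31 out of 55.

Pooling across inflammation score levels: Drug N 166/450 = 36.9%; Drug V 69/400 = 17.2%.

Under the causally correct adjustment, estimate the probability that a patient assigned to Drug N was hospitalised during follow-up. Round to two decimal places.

0.37

Drug N is lower inside every inflammation score stratum but Drug V is lower in aggregate. Whether to stratify depends on how inflammation score relates to the drug.
The distribution of inflammation score is itself part of what the drug does — it is an intermediate outcome. Holding it fixed would remove that part of the effect; the total effect is the pooled difference.
So P(outcome | do(Drug N)) is just the pooled rate for Drug N: 166/450 = 0.369.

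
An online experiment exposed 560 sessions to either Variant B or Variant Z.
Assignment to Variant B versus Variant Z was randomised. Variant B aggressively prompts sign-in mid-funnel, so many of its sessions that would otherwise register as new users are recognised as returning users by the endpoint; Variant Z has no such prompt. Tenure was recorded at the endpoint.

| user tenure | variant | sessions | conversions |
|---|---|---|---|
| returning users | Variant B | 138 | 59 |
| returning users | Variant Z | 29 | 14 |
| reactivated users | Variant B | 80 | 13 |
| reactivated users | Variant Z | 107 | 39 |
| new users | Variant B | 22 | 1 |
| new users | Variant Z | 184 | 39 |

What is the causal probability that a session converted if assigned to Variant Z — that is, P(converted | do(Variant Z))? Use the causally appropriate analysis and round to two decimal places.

User tenure here is a post-treatment variable shaped by the variant; conditioning on it would introduce bias rather than remove it. The overall comparison is the causal one.
So P(outcome | do(Variant Z)) is just the pooled rate for Variant Z: 92/320 = 0.287.

0.29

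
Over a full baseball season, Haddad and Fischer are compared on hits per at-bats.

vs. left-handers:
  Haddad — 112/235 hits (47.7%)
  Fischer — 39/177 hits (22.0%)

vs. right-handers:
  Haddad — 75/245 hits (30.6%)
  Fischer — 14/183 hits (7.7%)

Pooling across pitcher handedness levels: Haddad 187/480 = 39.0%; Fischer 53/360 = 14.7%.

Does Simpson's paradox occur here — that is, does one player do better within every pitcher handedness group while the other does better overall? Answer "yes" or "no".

no

Within each pitcher handedness level (vs. left-handers 47.7% vs 22.0%; vs. right-handers 30.6% vs 7.7%), Haddad has the higher rate every time. Pooled: 39.0% vs 14.7% — Haddad has the higher rate overall. They agree.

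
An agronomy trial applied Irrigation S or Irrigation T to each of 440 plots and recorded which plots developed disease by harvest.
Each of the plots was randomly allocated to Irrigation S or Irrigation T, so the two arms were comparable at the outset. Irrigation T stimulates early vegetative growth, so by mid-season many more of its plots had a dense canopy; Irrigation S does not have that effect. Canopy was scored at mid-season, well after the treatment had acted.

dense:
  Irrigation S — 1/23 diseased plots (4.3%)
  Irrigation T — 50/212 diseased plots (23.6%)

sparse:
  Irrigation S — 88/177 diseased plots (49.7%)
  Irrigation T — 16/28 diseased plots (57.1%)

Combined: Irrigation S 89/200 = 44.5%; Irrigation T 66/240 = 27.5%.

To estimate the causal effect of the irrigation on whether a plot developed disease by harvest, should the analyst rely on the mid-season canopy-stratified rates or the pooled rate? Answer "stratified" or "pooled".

pooled

Mid-season canopy is downstream of the irrigation. One should not condition on a consequence of treatment, so the overall rates are the right comparison.
Pooled: Irrigation S 44.5% vs Irrigation T 27.5%; Irrigation T is lower overall.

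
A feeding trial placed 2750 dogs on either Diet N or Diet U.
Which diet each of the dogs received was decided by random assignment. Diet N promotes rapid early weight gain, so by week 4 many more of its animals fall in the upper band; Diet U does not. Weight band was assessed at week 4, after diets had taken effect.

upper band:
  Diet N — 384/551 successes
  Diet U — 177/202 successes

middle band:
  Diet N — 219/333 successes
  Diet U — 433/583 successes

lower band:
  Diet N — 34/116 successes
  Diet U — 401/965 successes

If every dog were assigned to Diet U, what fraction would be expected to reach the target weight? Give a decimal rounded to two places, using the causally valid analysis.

0.58

Stratifying would compare diets among dogs the diets themselves sorted into week-4 weight band groups — a form of selection on an intermediate. The unconditioned pooled rates give the total causal effect.
So P(outcome | do(Diet U)) is just the pooled rate for Diet U: 1011/1750 = 0.578.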